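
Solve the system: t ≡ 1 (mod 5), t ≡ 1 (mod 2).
M = 5 × 2 = 10. M₁ = 2, y₁ ≡ 3 (mod 5). M₂ = 5, y₂ ≡ 1 (mod 2). t = 1×2×3 + 1×5×1 ≡ 1 (mod 10)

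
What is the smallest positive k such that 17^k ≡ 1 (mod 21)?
Powers of 17 mod 21: 17^1≡17, 17^2≡16, 17^3≡20, 17^4≡4, 17^5≡5, 17^6≡1. Order = 6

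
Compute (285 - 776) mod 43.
25

(285 - 776) = -491
-491 mod 43 = 25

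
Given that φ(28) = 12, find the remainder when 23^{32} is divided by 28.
By Euler: 23^{12} ≡ 1 (mod 28) since gcd(23, 28) = 1. 32 = 2×12 + 8. So 23^{32} ≡ 23^{8} ≡ 25 (mod 28)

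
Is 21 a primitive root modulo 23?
p - 1 = 22 has prime divisors 2, 11. Check 21^(22/q) mod 23 for each: 21^(22/2) = 21^11 ≡ 22, 21^(22/11) = 21^2 ≡ 4 (mod 23). None of these is 1, so 21 has order 22 = φ(23), so it is a primitive root mod 23.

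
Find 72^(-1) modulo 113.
11

Using Extended Euclidean Algorithm:
gcd(72, 113) = 1
Bezout coefficients: 72 × 11 + 113 × -7 = 1
So 72 × 11 ≡ 1 (mod 113)
The inverse is 11 mod 113 = 11
Verification: 72 × 11 = 792 = 7 × 113 + 1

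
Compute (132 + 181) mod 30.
13

(132 + 181) = 313
313 mod 30 = 13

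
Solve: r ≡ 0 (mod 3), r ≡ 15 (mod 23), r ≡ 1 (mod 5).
M = 3 × 23 × 5 = 345. M₁ = 115, y₁ ≡ 1 (mod 3). M₂ = 15, y₂ ≡ 20 (mod 23). M₃ = 69, y₃ ≡ 4 (mod 5). r = 0×115×1 + 15×15×20 + 1×69×4 ≡ 291 (mod 345)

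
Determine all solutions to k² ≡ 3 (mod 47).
The square roots of 3 mod 47 are 12 and 35. Verify: 12² = 144 ≡ 3 (mod 47)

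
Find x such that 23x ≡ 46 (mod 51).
2

Since gcd(23, 51) = 1 divides 46, a solution exists.
Multiply both sides by the inverse of 23 mod 51:
  23^(-1) mod 51 = 20
  x ≡ 20 × 46 ≡ 920 ≡ 2 (mod 51)
Verification: 23 × 2 = 46 = 0 × 51 + 46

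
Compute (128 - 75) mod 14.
11

(128 - 75) = 53
53 mod 14 = 11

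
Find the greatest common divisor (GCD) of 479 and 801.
1

Using the Euclidean algorithm:
479 = 0 × 801 + 479
801 = 1 × 479 + 322
479 = 1 × 322 + 157
322 = 2 × 157 + 8
157 = 19 × 8 + 5
8 = 1 × 5 + 3
5 = 1 × 3 + 2
3 = 1 × 2 + 1
2 = 2 × 1 + 0

GCD(479, 801) = 1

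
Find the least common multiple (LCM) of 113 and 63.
7119

First find GCD(113, 63) using the Euclidean algorithm:
113 = 1 × 63 + 50
63 = 1 × 50 + 13
50 = 3 × 13 + 11
13 = 1 × 11 + 2
11 = 5 × 2 + 1
2 = 2 × 1 + 0
GCD(113, 63) = 1

LCM formula: LCM(a, b) = (a × b) / GCD(a, b)
LCM(113, 63) = (113 × 63) / 1
LCM(113, 63) = 7119 / 1
LCM(113, 63) = 7119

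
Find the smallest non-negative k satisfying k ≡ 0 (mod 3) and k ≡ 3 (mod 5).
M = 3 × 5 = 15. M₁ = 5, y₁ ≡ 2 (mod 3). M₂ = 3, y₂ ≡ 2 (mod 5). k = 0×5×2 + 3×3×2 ≡ 3 (mod 15)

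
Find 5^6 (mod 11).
6 = 4 + 2 (binary 110). Repeated squaring mod 11: 5^1 ≡ 5; 5^2 ≡ 5² = 25 ≡ 3; 5^4 ≡ 3² = 9 ≡ 9. Multiply: 5^6 = 5^4 × 5^2 ≡ 9 × 3 (mod 11): 9 × 3 = 27 ≡ 5. So 5^6 ≡ 5 (mod 11).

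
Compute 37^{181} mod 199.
37

Using successive squaring:
Binary expansion of 181: 10110101
Powers of 37 mod 199 (each is the square of the previous):
  37^1 ≡ 37 (mod 199)
  37^2 ≡ 37² = 1369 ≡ 175 (mod 199)
  37^4 ≡ 175² = 30625 ≡ 178 (mod 199)
  37^8 ≡ 178² = 31684 ≡ 43 (mod 199)
  37^16 ≡ 43² = 1849 ≡ 58 (mod 199)
  37^32 ≡ 58² = 3364 ≡ 180 (mod 199)
  37^64 ≡ 180² = 32400 ≡ 162 (mod 199)
  37^128 ≡ 162² = 26244 ≡ 175 (mod 199)
181 = 128 + 32 + 16 + 4 + 1, so 37^181 = 37^128 × 37^32 × 37^16 × 37^4 × 37^1 ≡ 175 × 180 × 58 × 178 × 37 (mod 199)
Multiplying step by step:
  175 × 180 = 31500 ≡ 58 (mod 199)
  58 × 58 = 3364 ≡ 180 (mod 199)
  180 × 178 = 32040 ≡ 1 (mod 199)
  1 × 37 = 37 ≡ 37 (mod 199)
Result: 37^181 ≡ 37 (mod 199)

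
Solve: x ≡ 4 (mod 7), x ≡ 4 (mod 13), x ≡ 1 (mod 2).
M = 7 × 13 × 2 = 182. M₁ = 26, y₁ ≡ 3 (mod 7). M₂ = 14, y₂ ≡ 1 (mod 13). M₃ = 91, y₃ ≡ 1 (mod 2). x = 4×26×3 + 4×14×1 + 1×91×1 ≡ 95 (mod 182)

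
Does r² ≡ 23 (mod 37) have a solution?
By Euler's criterion: 23^{18} ≡ 36 (mod 37). Since this equals -1 (≡ 36), 23 is not a QR.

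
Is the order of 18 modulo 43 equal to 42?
Yes, ord_43(18) = 42.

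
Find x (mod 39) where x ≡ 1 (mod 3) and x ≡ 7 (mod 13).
M = 3 × 13 = 39. M₁ = 13, y₁ ≡ 1 (mod 3). M₂ = 3, y₂ ≡ 9 (mod 13). x = 1×13×1 + 7×3×9 ≡ 7 (mod 39)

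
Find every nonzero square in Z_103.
QRs mod 103: {1, 2, 4, 7, 8, 9, 13, 14, 15, 16, 17, 18, 19, 23, 25, 26, 28, 29, 30, 32, 33, 34, 36, 38, 41, 46, 49, 50, 52, 55, 56, 58, 59, 60, 61, 63, 64, 66, 68, 72, 76, 79, 81, 82, 83, 91, 92, 93, 97, 98, 100}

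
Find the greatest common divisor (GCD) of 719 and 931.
1

Using the Euclidean algorithm:
719 = 0 × 931 + 719
931 = 1 × 719 + 212
719 = 3 × 212 + 83
212 = 2 × 83 + 46
83 = 1 × 46 + 37
46 = 1 × 37 + 9
37 = 4 × 9 + 1
9 = 9 × 1 + 0

GCD(719, 931) = 1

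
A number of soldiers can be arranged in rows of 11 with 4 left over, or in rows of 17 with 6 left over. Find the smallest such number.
M = 11 × 17 = 187. M₁ = 17, y₁ ≡ 2 (mod 11). M₂ = 11, y₂ ≡ 14 (mod 17). z = 4×17×2 + 6×11×14 ≡ 125 (mod 187). The smallest positive such number is 125.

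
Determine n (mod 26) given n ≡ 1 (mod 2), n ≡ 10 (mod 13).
23

Using the Chinese Remainder Theorem:
M = product of moduli = 26
For equation 1: M_1 = 13, 13 ≡ 1 (mod 2), inverse of 13 mod 2 is 1 (check: 1 × 1 = 1 ≡ 1 (mod 2))
For equation 2: M_2 = 2, 2 ≡ 2 (mod 13), inverse of 2 mod 13 is 7 (check: 2 × 7 = 14 ≡ 1 (mod 13))
Combine: n ≡ Σ r_i×M_i×(M_i⁻¹ mod m_i) = 1×13×1 + 10×2×7 = 13 + 140 = 153
153 mod 26 = 23
n ≡ 23 (mod 26)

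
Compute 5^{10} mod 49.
23

Using successive squaring:
Binary expansion of 10: 1010
Powers of 5 mod 49 (each is the square of the previous):
  5^1 ≡ 5 (mod 49)
  5^2 ≡ 5² = 25 ≡ 25 (mod 49)
  5^4 ≡ 25² = 625 ≡ 37 (mod 49)
  5^8 ≡ 37² = 1369 ≡ 46 (mod 49)
10 = 8 + 2, so 5^10 = 5^8 × 5^2 ≡ 46 × 25 (mod 49)
Multiplying step by step:
  46 × 25 = 1150 ≡ 23 (mod 49)
Result: 5^10 ≡ 23 (mod 49)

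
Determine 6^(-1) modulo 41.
6^(-1) ≡ 7 (mod 41). Verification: 6 × 7 = 42 ≡ 1 (mod 41)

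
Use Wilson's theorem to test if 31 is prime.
(30)! mod 31 = 30. Since 30 ≡ -1 (mod 31), 31 is prime.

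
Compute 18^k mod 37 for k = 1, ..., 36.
g^1, g^2, ..., g^{36} mod 37: {18, 28, 23, 7, 15, 11, 13, 12, 31, 3, 17, 10, 32, 21, 8, 33, 2, 36, 19, 9, 14, 30, 22, 26, 24, 25, 6, 34, 20, 27, 5, 16, 29, 4, 35, 1}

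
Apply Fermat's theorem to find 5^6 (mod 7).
By Fermat's Little Theorem, 5^{6} ≡ 1 (mod 7) since 7 is prime and gcd(5, 7) = 1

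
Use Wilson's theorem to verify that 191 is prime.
(190)! mod 191 = 190. Since this equals -1 (mod 191), Wilson confirms 191 is prime.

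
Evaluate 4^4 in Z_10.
4 = 4 (binary 100). Repeated squaring mod 10: 4^1 ≡ 4; 4^2 ≡ 4² = 16 ≡ 6; 4^4 ≡ 6² = 36 ≡ 6. So 4^4 ≡ 6 (mod 10).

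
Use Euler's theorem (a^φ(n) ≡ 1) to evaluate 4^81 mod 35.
By Euler: 4^{24} ≡ 1 (mod 35) since gcd(4, 35) = 1. 81 = 3×24 + 9. So 4^{81} ≡ 4^{9} ≡ 29 (mod 35)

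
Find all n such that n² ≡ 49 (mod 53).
The square roots of 49 mod 53 are 46 and 7. Verify: 46² = 2116 ≡ 49 (mod 53)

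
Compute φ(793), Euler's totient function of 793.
720

Prime factorization: 793 = 13 × 61
Using the formula φ(n) = n × Π(1 - 1/p) for each prime factor p:
φ(793) = 793 × (1 - 1/13) × (1 - 1/61)
φ(793) = 720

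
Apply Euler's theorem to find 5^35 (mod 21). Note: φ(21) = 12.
By Euler: 5^{12} ≡ 1 (mod 21) since gcd(5, 21) = 1. 35 = 2×12 + 11. So 5^{35} ≡ 5^{11} ≡ 17 (mod 21)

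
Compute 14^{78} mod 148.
36

Using successive squaring:
Binary expansion of 78: 1001110
Powers of 14 mod 148 (each is the square of the previous):
  14^1 ≡ 14 (mod 148)
  14^2 ≡ 14² = 196 ≡ 48 (mod 148)
  14^4 ≡ 48² = 2304 ≡ 84 (mod 148)
  14^8 ≡ 84² = 7056 ≡ 100 (mod 148)
  14^16 ≡ 100² = 10000 ≡ 84 (mod 148)
  14^32 ≡ 84² = 7056 ≡ 100 (mod 148)
  14^64 ≡ 100² = 10000 ≡ 84 (mod 148)
78 = 64 + 8 + 4 + 2, so 14^78 = 14^64 × 14^8 × 14^4 × 14^2 ≡ 84 × 100 × 84 × 48 (mod 148)
Multiplying step by step:
  84 × 100 = 8400 ≡ 112 (mod 148)
  112 × 84 = 9408 ≡ 84 (mod 148)
  84 × 48 = 4032 ≡ 36 (mod 148)
Result: 14^78 ≡ 36 (mod 148)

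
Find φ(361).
342

Prime factorization: 361 = 19^2
Using the formula φ(n) = n × Π(1 - 1/p) for each prime factor p:
φ(361) = 361 × (1 - 1/19)
φ(361) = 342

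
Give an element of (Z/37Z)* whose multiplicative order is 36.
2 has order 36 mod 37 since 2^{36} ≡ 1 (mod 37) and no smaller power works.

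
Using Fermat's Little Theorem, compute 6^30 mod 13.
By Fermat: 6^{12} ≡ 1 (mod 13). 30 = 2×12 + 6. So 6^{30} ≡ 6^{6} ≡ 12 (mod 13)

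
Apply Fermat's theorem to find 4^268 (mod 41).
By Fermat: 4^{40} ≡ 1 (mod 41). 268 ≡ 28 (mod 40). So 4^{268} ≡ 4^{28} ≡ 18 (mod 41)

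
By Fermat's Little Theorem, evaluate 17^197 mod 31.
By Fermat: 17^{30} ≡ 1 (mod 31). 197 ≡ 17 (mod 30). So 17^{197} ≡ 17^{17} ≡ 21 (mod 31)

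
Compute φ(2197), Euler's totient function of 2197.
2028

Prime factorization: 2197 = 13^3
Using the formula φ(n) = n × Π(1 - 1/p) for each prime factor p:
φ(2197) = 2197 × (1 - 1/13)
φ(2197) = 2028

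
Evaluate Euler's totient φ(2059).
1960

Prime factorization: 2059 = 29 × 71
Using the formula φ(n) = n × Π(1 - 1/p) for each prime factor p:
φ(2059) = 2059 × (1 - 1/29) × (1 - 1/71)
φ(2059) = 1960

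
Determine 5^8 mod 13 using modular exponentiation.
8 = 8 (binary 1000). Repeated squaring mod 13: 5^1 ≡ 5; 5^2 ≡ 5² = 25 ≡ 12; 5^4 ≡ 12² = 144 ≡ 1; 5^8 ≡ 1² = 1 ≡ 1. So 5^8 ≡ 1 (mod 13).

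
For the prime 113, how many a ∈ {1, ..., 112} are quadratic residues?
For prime 113, there are (p-1)/2 = (113-1)/2 = 56 quadratic residues (excluding 0).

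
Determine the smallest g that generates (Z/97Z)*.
5

A primitive root g modulo p has order p-1 = 96
Prime divisors of 96: [2, 3]
g is a primitive root iff g^(96/q) ≢ 1 (mod 97) for each prime divisor q
Testing small values:
  g = 2: 2^48 ≡ 1, 2^32 ≡ 35 (mod 97) → 2^48 ≡ 1, not primitive root
  g = 3: 3^48 ≡ 1, 3^32 ≡ 35 (mod 97) → 3^48 ≡ 1, not primitive root
  g = 4: 4^48 ≡ 1, 4^32 ≡ 61 (mod 97) → 4^48 ≡ 1, not primitive root
  g = 5: 5^48 ≡ 96, 5^32 ≡ 35 (mod 97) → none is 1, primitive root!
The smallest primitive root is 5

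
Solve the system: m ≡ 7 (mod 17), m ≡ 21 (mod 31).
M = 17 × 31 = 527. M₁ = 31, y₁ ≡ 11 (mod 17). M₂ = 17, y₂ ≡ 11 (mod 31). m = 7×31×11 + 21×17×11 ≡ 517 (mod 527)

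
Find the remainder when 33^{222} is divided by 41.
By Fermat: 33^{40} ≡ 1 (mod 41). 222 = 5×40 + 22. So 33^{222} ≡ 33^{22} ≡ 23 (mod 41)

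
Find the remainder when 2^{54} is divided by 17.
By Fermat: 2^{16} ≡ 1 (mod 17). 54 = 3×16 + 6. So 2^{54} ≡ 2^{6} ≡ 13 (mod 17)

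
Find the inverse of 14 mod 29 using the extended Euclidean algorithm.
Extended GCD: 14(-2) + 29(1) = 1. So 14^(-1) ≡ 27 ≡ 27 (mod 29). Verify: 14 × 27 = 378 ≡ 1 (mod 29)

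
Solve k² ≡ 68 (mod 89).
The square roots of 68 mod 89 are 35 and 54. Verify: 35² = 1225 ≡ 68 (mod 89)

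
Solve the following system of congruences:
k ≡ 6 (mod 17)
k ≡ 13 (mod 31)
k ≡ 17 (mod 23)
3950

Using the Chinese Remainder Theorem:
M = product of moduli = 12121
For equation 1: M_1 = 713, 713 ≡ 16 (mod 17), inverse of 713 mod 17 is 16 (check: 16 × 16 = 256 ≡ 1 (mod 17))
For equation 2: M_2 = 391, 391 ≡ 19 (mod 31), inverse of 391 mod 31 is 18 (check: 19 × 18 = 342 ≡ 1 (mod 31))
For equation 3: M_3 = 527, 527 ≡ 21 (mod 23), inverse of 527 mod 23 is 11 (check: 21 × 11 = 231 ≡ 1 (mod 23))
Combine: k ≡ Σ r_i×M_i×(M_i⁻¹ mod m_i) = 6×713×16 + 13×391×18 + 17×527×11 = 68448 + 91494 + 98549 = 258491
258491 mod 12121 = 3950
k ≡ 3950 (mod 12121)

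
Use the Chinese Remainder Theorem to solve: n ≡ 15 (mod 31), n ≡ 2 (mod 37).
1038

Using the Chinese Remainder Theorem:
M = product of moduli = 1147
For equation 1: M_1 = 37, 37 ≡ 6 (mod 31), inverse of 37 mod 31 is 26 (check: 6 × 26 = 156 ≡ 1 (mod 31))
For equation 2: M_2 = 31, 31 ≡ 31 (mod 37), inverse of 31 mod 37 is 6 (check: 31 × 6 = 186 ≡ 1 (mod 37))
Combine: n ≡ Σ r_i×M_i×(M_i⁻¹ mod m_i) = 15×37×26 + 2×31×6 = 14430 + 372 = 14802
14802 mod 1147 = 1038
n ≡ 1038 (mod 1147)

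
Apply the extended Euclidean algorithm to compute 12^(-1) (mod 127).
Extended GCD: 12(53) + 127(-5) = 1. So 12^(-1) ≡ 53 ≡ 53 (mod 127). Verify: 12 × 53 = 636 ≡ 1 (mod 127)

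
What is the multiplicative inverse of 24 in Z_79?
24^(-1) ≡ 56 (mod 79). Verification: 24 × 56 = 1344 ≡ 1 (mod 79)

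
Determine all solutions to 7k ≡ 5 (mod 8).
3

Since gcd(7, 8) = 1 divides 5, a solution exists.
Multiply both sides by the inverse of 7 mod 8:
  7^(-1) mod 8 = 7
  x ≡ 7 × 5 ≡ 35 ≡ 3 (mod 8)
Verification: 7 × 3 = 21 = 2 × 8 + 5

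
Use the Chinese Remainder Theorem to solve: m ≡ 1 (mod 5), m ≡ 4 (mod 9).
M = 5 × 9 = 45. M₁ = 9, y₁ ≡ 4 (mod 5). M₂ = 5, y₂ ≡ 2 (mod 9). m = 1×9×4 + 4×5×2 ≡ 31 (mod 45)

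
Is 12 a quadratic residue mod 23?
By Euler's criterion: 12^{11} ≡ 1 (mod 23). Since this equals 1, 12 is a QR.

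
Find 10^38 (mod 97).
Using repeated squaring. 38 = 32 + 4 + 2 (binary 100110). Repeated squaring mod 97: 10^1 ≡ 10; 10^2 ≡ 10² = 100 ≡ 3; 10^4 ≡ 3² = 9 ≡ 9; 10^8 ≡ 9² = 81 ≡ 81; 10^16 ≡ 81² = 6561 ≡ 62; 10^32 ≡ 62² = 3844 ≡ 61. Multiply: 10^38 = 10^32 × 10^4 × 10^2 ≡ 61 × 9 × 3 (mod 97): 61 × 9 = 549 ≡ 64; 64 × 3 = 192 ≡ 95. So 10^38 ≡ 95 (mod 97).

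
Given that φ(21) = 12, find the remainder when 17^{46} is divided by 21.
By Euler: 17^{12} ≡ 1 (mod 21) since gcd(17, 21) = 1. 46 = 3×12 + 10. So 17^{46} ≡ 17^{10} ≡ 4 (mod 21)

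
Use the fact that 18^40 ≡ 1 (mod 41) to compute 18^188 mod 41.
By Fermat: 18^{40} ≡ 1 (mod 41). 188 = 4×40 + 28. So 18^{188} ≡ 18^{28} ≡ 10 (mod 41)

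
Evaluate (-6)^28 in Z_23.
Using Fermat: (-6)^{22} ≡ 1 (mod 23). 28 ≡ 6 (mod 22). So (-6)^{28} ≡ (-6)^{6} ≡ 12 (mod 23)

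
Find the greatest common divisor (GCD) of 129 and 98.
1

Using the Euclidean algorithm:
129 = 1 × 98 + 31
98 = 3 × 31 + 5
31 = 6 × 5 + 1
5 = 5 × 1 + 0

GCD(129, 98) = 1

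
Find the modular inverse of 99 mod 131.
99^(-1) ≡ 45 (mod 131). Verification: 99 × 45 = 4455 ≡ 1 (mod 131)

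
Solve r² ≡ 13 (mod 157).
The square roots of 13 mod 157 are 135 and 22. Verify: 135² = 18225 ≡ 13 (mod 157)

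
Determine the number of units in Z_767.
696

Prime factorization: 767 = 13 × 59
Using the formula φ(n) = n × Π(1 - 1/p) for each prime factor p:
φ(767) = 767 × (1 - 1/13) × (1 - 1/59)
φ(767) = 696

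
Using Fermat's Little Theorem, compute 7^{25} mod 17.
10

By Fermat's Little Theorem, a^(p-1) ≡ 1 (mod p) for prime p and gcd(a, p) = 1
Here p = 17, so 7^16 ≡ 1 (mod 17)
We can reduce the exponent: 25 mod 16 = 9
So 7^25 ≡ 7^9 (mod 17)
Computing: 7^9 mod 17 = 10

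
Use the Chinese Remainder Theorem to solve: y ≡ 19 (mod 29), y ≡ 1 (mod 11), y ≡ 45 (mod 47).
5732

Using the Chinese Remainder Theorem:
M = product of moduli = 14993
For equation 1: M_1 = 517, 517 ≡ 24 (mod 29), inverse of 517 mod 29 is 23 (check: 24 × 23 = 552 ≡ 1 (mod 29))
For equation 2: M_2 = 1363, 1363 ≡ 10 (mod 11), inverse of 1363 mod 11 is 10 (check: 10 × 10 = 100 ≡ 1 (mod 11))
For equation 3: M_3 = 319, 319 ≡ 37 (mod 47), inverse of 319 mod 47 is 14 (check: 37 × 14 = 518 ≡ 1 (mod 47))
Combine: y ≡ Σ r_i×M_i×(M_i⁻¹ mod m_i) = 19×517×23 + 1×1363×10 + 45×319×14 = 225929 + 13630 + 200970 = 440529
440529 mod 14993 = 5732
y ≡ 5732 (mod 14993)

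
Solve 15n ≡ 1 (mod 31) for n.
29

Using Extended Euclidean Algorithm:
gcd(15, 31) = 1
Bezout coefficients: 15 × -2 + 31 × 1 = 1
So 15 × -2 ≡ 1 (mod 31)
The inverse is -2 mod 31 = 29
Verification: 15 × 29 = 435 = 14 × 31 + 1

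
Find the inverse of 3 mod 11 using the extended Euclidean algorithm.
Extended GCD: 3(4) + 11(-1) = 1. So 3^(-1) ≡ 4 ≡ 4 (mod 11). Verify: 3 × 4 = 12 ≡ 1 (mod 11)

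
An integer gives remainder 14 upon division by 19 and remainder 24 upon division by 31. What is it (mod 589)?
M = 19 × 31 = 589. M₁ = 31, y₁ ≡ 8 (mod 19). M₂ = 19, y₂ ≡ 18 (mod 31). k = 14×31×8 + 24×19×18 ≡ 489 (mod 589). The smallest positive such number is 489.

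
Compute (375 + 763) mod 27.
4

(375 + 763) = 1138
1138 mod 27 = 4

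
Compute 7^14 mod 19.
Using repeated squaring. 14 = 8 + 4 + 2 (binary 1110). Repeated squaring mod 19: 7^1 ≡ 7; 7^2 ≡ 7² = 49 ≡ 11; 7^4 ≡ 11² = 121 ≡ 7; 7^8 ≡ 7² = 49 ≡ 11. Multiply: 7^14 = 7^8 × 7^4 × 7^2 ≡ 11 × 7 × 11 (mod 19): 11 × 7 = 77 ≡ 1; 1 × 11 = 11 ≡ 11. So 7^14 ≡ 11 (mod 19).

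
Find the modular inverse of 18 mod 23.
18^(-1) ≡ 9 (mod 23). Verification: 18 × 9 = 162 ≡ 1 (mod 23)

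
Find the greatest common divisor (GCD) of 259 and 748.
1

Using the Euclidean algorithm:
259 = 0 × 748 + 259
748 = 2 × 259 + 230
259 = 1 × 230 + 29
230 = 7 × 29 + 27
29 = 1 × 27 + 2
27 = 13 × 2 + 1
2 = 2 × 1 + 0

GCD(259, 748) = 1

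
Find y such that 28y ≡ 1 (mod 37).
28^(-1) ≡ 4 (mod 37). Verification: 28 × 4 = 112 ≡ 1 (mod 37)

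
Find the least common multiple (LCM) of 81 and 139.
11259

First find GCD(81, 139) using the Euclidean algorithm:
81 = 0 × 139 + 81
139 = 1 × 81 + 58
81 = 1 × 58 + 23
58 = 2 × 23 + 12
23 = 1 × 12 + 11
12 = 1 × 11 + 1
11 = 11 × 1 + 0
GCD(81, 139) = 1

LCM formula: LCM(a, b) = (a × b) / GCD(a, b)
LCM(81, 139) = (81 × 139) / 1
LCM(81, 139) = 11259 / 1
LCM(81, 139) = 11259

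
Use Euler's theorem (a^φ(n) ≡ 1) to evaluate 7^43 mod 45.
By Euler: 7^{24} ≡ 1 (mod 45) since gcd(7, 45) = 1. 43 = 1×24 + 19. So 7^{43} ≡ 7^{19} ≡ 43 (mod 45)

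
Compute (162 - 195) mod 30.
27

(162 - 195) = -33
-33 mod 30 = 27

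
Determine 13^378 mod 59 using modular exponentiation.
Using Fermat: 13^{58} ≡ 1 (mod 59). 378 ≡ 30 (mod 58). So 13^{378} ≡ 13^{30} ≡ 46 (mod 59)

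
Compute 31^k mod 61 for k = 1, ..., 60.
g^1, g^2, ..., g^{60} mod 61: {31, 46, 23, 42, 21, 41, 51, 56, 28, 14, 7, 34, 17, 39, 50, 25, 43, 52, 26, 13, 37, 49, 55, 58, 29, 45, 53, 57, 59, 60, 30, 15, 38, 19, 40, 20, 10, 5, 33, 47, 54, 27, 44, 22, 11, 36, 18, 9, 35, 48, 24, 12, 6, 3, 32, 16, 8, 4, 2, 1}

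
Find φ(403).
360

Prime factorization: 403 = 13 × 31
Using the formula φ(n) = n × Π(1 - 1/p) for each prime factor p:
φ(403) = 403 × (1 - 1/13) × (1 - 1/31)
φ(403) = 360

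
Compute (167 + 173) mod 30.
10

(167 + 173) = 340
340 mod 30 = 10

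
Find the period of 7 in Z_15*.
Powers of 7 mod 15: 7^1≡7, 7^2≡4, 7^3≡13, 7^4≡1. Order = 4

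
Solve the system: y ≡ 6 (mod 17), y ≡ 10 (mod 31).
M = 17 × 31 = 527. M₁ = 31, y₁ ≡ 11 (mod 17). M₂ = 17, y₂ ≡ 11 (mod 31). y = 6×31×11 + 10×17×11 ≡ 227 (mod 527)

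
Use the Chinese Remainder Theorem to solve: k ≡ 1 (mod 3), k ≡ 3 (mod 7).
10

Using the Chinese Remainder Theorem:
M = product of moduli = 21
For equation 1: M_1 = 7, 7 ≡ 1 (mod 3), inverse of 7 mod 3 is 1 (check: 1 × 1 = 1 ≡ 1 (mod 3))
For equation 2: M_2 = 3, 3 ≡ 3 (mod 7), inverse of 3 mod 7 is 5 (check: 3 × 5 = 15 ≡ 1 (mod 7))
Combine: k ≡ Σ r_i×M_i×(M_i⁻¹ mod m_i) = 1×7×1 + 3×3×5 = 7 + 45 = 52
52 mod 21 = 10
k ≡ 10 (mod 21)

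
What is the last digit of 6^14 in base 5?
Using Fermat: 6^{4} ≡ 1 (mod 5). 14 ≡ 2 (mod 4). So 6^{14} ≡ 6^{2} ≡ 1 (mod 5)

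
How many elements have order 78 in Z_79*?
Number of primitive roots mod 79 = φ(78) = 24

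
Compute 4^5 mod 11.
5 = 4 + 1 (binary 101). Repeated squaring mod 11: 4^1 ≡ 4; 4^2 ≡ 4² = 16 ≡ 5; 4^4 ≡ 5² = 25 ≡ 3. Multiply: 4^5 = 4^4 × 4^1 ≡ 3 × 4 (mod 11): 3 × 4 = 12 ≡ 1. So 4^5 ≡ 1 (mod 11).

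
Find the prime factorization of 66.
2 × 3 × 11

Divide by primes starting from smallest:
66 ÷ 2 = 33
33 ÷ 3 = 11
11 ÷ 11 = 1

66 = 2 × 3 × 11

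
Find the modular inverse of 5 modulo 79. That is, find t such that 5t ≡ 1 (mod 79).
16

Using Extended Euclidean Algorithm:
gcd(5, 79) = 1
Bezout coefficients: 5 × 16 + 79 × -1 = 1
So 5 × 16 ≡ 1 (mod 79)
The inverse is 16 mod 79 = 16
Verification: 5 × 16 = 80 = 1 × 79 + 1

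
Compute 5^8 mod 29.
8 = 8 (binary 1000). Repeated squaring mod 29: 5^1 ≡ 5; 5^2 ≡ 5² = 25 ≡ 25; 5^4 ≡ 25² = 625 ≡ 16; 5^8 ≡ 16² = 256 ≡ 24. So 5^8 ≡ 24 (mod 29).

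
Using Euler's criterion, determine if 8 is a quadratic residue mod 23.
By Euler's criterion: 8^{11} ≡ 1 (mod 23). Since this equals 1, 8 is a QR.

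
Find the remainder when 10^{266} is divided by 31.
By Fermat: 10^{30} ≡ 1 (mod 31). 266 = 8×30 + 26. So 10^{266} ≡ 10^{26} ≡ 19 (mod 31)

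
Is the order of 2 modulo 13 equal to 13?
No, the actual order is 12, not 13.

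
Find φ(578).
272

Prime factorization: 578 = 2 × 17^2
Using the formula φ(n) = n × Π(1 - 1/p) for each prime factor p:
φ(578) = 578 × (1 - 1/2) × (1 - 1/17)
φ(578) = 272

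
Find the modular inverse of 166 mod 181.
166^(-1) ≡ 12 (mod 181). Verification: 166 × 12 = 1992 ≡ 1 (mod 181)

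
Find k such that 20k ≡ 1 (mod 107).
20^(-1) ≡ 91 (mod 107). Verification: 20 × 91 = 1820 ≡ 1 (mod 107)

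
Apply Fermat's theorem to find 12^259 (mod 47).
By Fermat: 12^{46} ≡ 1 (mod 47). 259 ≡ 29 (mod 46). So 12^{259} ≡ 12^{29} ≡ 27 (mod 47)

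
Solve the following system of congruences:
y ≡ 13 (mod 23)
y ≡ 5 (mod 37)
634

Using the Chinese Remainder Theorem:
M = product of moduli = 851
For equation 1: M_1 = 37, 37 ≡ 14 (mod 23), inverse of 37 mod 23 is 5 (check: 14 × 5 = 70 ≡ 1 (mod 23))
For equation 2: M_2 = 23, 23 ≡ 23 (mod 37), inverse of 23 mod 37 is 29 (check: 23 × 29 = 667 ≡ 1 (mod 37))
Combine: y ≡ Σ r_i×M_i×(M_i⁻¹ mod m_i) = 13×37×5 + 5×23×29 = 2405 + 3335 = 5740
5740 mod 851 = 634
y ≡ 634 (mod 851)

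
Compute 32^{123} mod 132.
32

Using successive squaring:
Binary expansion of 123: 1111011
Powers of 32 mod 132 (each is the square of the previous):
  32^1 ≡ 32 (mod 132)
  32^2 ≡ 32² = 1024 ≡ 100 (mod 132)
  32^4 ≡ 100² = 10000 ≡ 100 (mod 132)
  32^8 ≡ 100² = 10000 ≡ 100 (mod 132)
  32^16 ≡ 100² = 10000 ≡ 100 (mod 132)
  32^32 ≡ 100² = 10000 ≡ 100 (mod 132)
  32^64 ≡ 100² = 10000 ≡ 100 (mod 132)
123 = 64 + 32 + 16 + 8 + 2 + 1, so 32^123 = 32^64 × 32^32 × 32^16 × 32^8 × 32^2 × 32^1 ≡ 100 × 100 × 100 × 100 × 100 × 32 (mod 132)
Multiplying step by step:
  100 × 100 = 10000 ≡ 100 (mod 132)
  100 × 100 = 10000 ≡ 100 (mod 132)
  100 × 100 = 10000 ≡ 100 (mod 132)
  100 × 100 = 10000 ≡ 100 (mod 132)
  100 × 32 = 3200 ≡ 32 (mod 132)
Result: 32^123 ≡ 32 (mod 132)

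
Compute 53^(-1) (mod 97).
11

Using Extended Euclidean Algorithm:
gcd(53, 97) = 1
Bezout coefficients: 53 × 11 + 97 × -6 = 1
So 53 × 11 ≡ 1 (mod 97)
The inverse is 11 mod 97 = 11
Verification: 53 × 11 = 583 = 6 × 97 + 1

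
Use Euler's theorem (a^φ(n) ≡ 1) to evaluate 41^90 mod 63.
By Euler: 41^{36} ≡ 1 (mod 63) since gcd(41, 63) = 1. 90 = 2×36 + 18. So 41^{90} ≡ 41^{18} ≡ 1 (mod 63)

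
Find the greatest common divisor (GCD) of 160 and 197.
1

Using the Euclidean algorithm:
160 = 0 × 197 + 160
197 = 1 × 160 + 37
160 = 4 × 37 + 12
37 = 3 × 12 + 1
12 = 12 × 1 + 0

GCD(160, 197) = 1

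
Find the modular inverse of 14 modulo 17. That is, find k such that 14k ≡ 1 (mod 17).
11

Using Extended Euclidean Algorithm:
gcd(14, 17) = 1
Bezout coefficients: 14 × -6 + 17 × 5 = 1
So 14 × -6 ≡ 1 (mod 17)
The inverse is -6 mod 17 = 11
Verification: 14 × 11 = 154 = 9 × 17 + 1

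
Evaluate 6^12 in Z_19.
Using repeated squaring. 12 = 8 + 4 (binary 1100). Repeated squaring mod 19: 6^1 ≡ 6; 6^2 ≡ 6² = 36 ≡ 17; 6^4 ≡ 17² = 289 ≡ 4; 6^8 ≡ 4² = 16 ≡ 16. Multiply: 6^12 = 6^8 × 6^4 ≡ 16 × 4 (mod 19): 16 × 4 = 64 ≡ 7. So 6^12 ≡ 7 (mod 19).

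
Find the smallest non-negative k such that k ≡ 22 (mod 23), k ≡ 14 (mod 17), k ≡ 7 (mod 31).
9245

Using the Chinese Remainder Theorem:
M = product of moduli = 12121
For equation 1: M_1 = 527, 527 ≡ 21 (mod 23), inverse of 527 mod 23 is 11 (check: 21 × 11 = 231 ≡ 1 (mod 23))
For equation 2: M_2 = 713, 713 ≡ 16 (mod 17), inverse of 713 mod 17 is 16 (check: 16 × 16 = 256 ≡ 1 (mod 17))
For equation 3: M_3 = 391, 391 ≡ 19 (mod 31), inverse of 391 mod 31 is 18 (check: 19 × 18 = 342 ≡ 1 (mod 31))
Combine: k ≡ Σ r_i×M_i×(M_i⁻¹ mod m_i) = 22×527×11 + 14×713×16 + 7×391×18 = 127534 + 159712 + 49266 = 336512
336512 mod 12121 = 9245
k ≡ 9245 (mod 12121)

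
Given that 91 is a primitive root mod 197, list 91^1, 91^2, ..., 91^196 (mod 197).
g^1, g^2, ..., g^{196} mod 197: {91, 7, 46, 49, 125, 146, 87, 37, 18, 62, 126, 40, 94, 83, 67, 187, 75, 127, 131, 101, 129, 116, 115, 24, 17, 168, 119, 191, 45, 155, 118, 100, 38, 109, 69, 172, 89, 22, 32, 154, 27, 93, 189, 60, 141, 26, 2, 182, 14, 92, 98, 53, 95, 174, 74, 36, 124, 55, 80, 188, 166, 134, 177, 150, 57, 65, 5, 61, 35, 33, 48, 34, 139, 41, 185, 90, 113, 39, 3, 76, 21, 138, 147, 178, 44, 64, 111, 54, 186, 181, 120, 85, 52, 4, 167, 28, 184, 196, 106, 190, 151, 148, 72, 51, 110, 160, 179, 135, 71, 157, 103, 114, 130, 10, 122, 70, 66, 96, 68, 81, 82, 173, 180, 29, 78, 6, 152, 42, 79, 97, 159, 88, 128, 25, 108, 175, 165, 43, 170, 104, 8, 137, 56, 171, 195, 15, 183, 105, 99, 144, 102, 23, 123, 161, 73, 142, 117, 9, 31, 63, 20, 47, 140, 132, 192, 136, 162, 164, 149, 163, 58, 156, 12, 107, 84, 158, 194, 121, 176, 59, 50, 19, 153, 133, 86, 143, 11, 16, 77, 112, 145, 193, 30, 169, 13, 1}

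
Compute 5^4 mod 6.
4 = 4 (binary 100). Repeated squaring mod 6: 5^1 ≡ 5; 5^2 ≡ 5² = 25 ≡ 1; 5^4 ≡ 1² = 1 ≡ 1. So 5^4 ≡ 1 (mod 6).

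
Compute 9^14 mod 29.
Using repeated squaring. 14 = 8 + 4 + 2 (binary 1110). Repeated squaring mod 29: 9^1 ≡ 9; 9^2 ≡ 9² = 81 ≡ 23; 9^4 ≡ 23² = 529 ≡ 7; 9^8 ≡ 7² = 49 ≡ 20. Multiply: 9^14 = 9^8 × 9^4 × 9^2 ≡ 20 × 7 × 23 (mod 29): 20 × 7 = 140 ≡ 24; 24 × 23 = 552 ≡ 1. So 9^14 ≡ 1 (mod 29).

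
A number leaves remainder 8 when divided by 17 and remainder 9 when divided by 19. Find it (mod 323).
M = 17 × 19 = 323. M₁ = 19, y₁ ≡ 9 (mod 17). M₂ = 17, y₂ ≡ 9 (mod 19). x = 8×19×9 + 9×17×9 ≡ 161 (mod 323)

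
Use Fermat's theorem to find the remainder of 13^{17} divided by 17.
13

By Fermat's Little Theorem, a^(p-1) ≡ 1 (mod p) for prime p and gcd(a, p) = 1
Here p = 17, so 13^16 ≡ 1 (mod 17)
We can reduce the exponent: 17 mod 16 = 1
So 13^17 ≡ 13^1 (mod 17)
Computing: 13^1 mod 17 = 13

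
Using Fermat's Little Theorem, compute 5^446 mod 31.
By Fermat: 5^{30} ≡ 1 (mod 31). 446 ≡ 26 (mod 30). So 5^{446} ≡ 5^{26} ≡ 25 (mod 31)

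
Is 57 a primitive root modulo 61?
No

To verify, check if 57^(60/q) ≢ 1 (mod 61) for each prime divisor q of 60
Divisors of 60 = 60: [1, 2, 3, 4, 5, 6, 10, 12, 15, 20, 30, 60]
  57^(60/2) = 57^30 ≡ 1 (mod 61)
  57^(60/3) = 57^20 ≡ 13 (mod 61)
  57^(60/5) = 57^12 ≡ 20 (mod 61)
Conclusion: 57 is not a primitive root modulo 61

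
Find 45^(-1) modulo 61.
19

Using Extended Euclidean Algorithm:
gcd(45, 61) = 1
Bezout coefficients: 45 × 19 + 61 × -14 = 1
So 45 × 19 ≡ 1 (mod 61)
The inverse is 19 mod 61 = 19
Verification: 45 × 19 = 855 = 14 × 61 + 1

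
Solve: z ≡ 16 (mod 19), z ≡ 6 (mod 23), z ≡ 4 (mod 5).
M = 19 × 23 × 5 = 2185. M₁ = 115, y₁ ≡ 1 (mod 19). M₂ = 95, y₂ ≡ 8 (mod 23). M₃ = 437, y₃ ≡ 3 (mod 5). z = 16×115×1 + 6×95×8 + 4×437×3 ≡ 719 (mod 2185)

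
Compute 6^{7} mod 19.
9

Using successive squaring:
Binary expansion of 7: 111
Powers of 6 mod 19 (each is the square of the previous):
  6^1 ≡ 6 (mod 19)
  6^2 ≡ 6² = 36 ≡ 17 (mod 19)
  6^4 ≡ 17² = 289 ≡ 4 (mod 19)
7 = 4 + 2 + 1, so 6^7 = 6^4 × 6^2 × 6^1 ≡ 4 × 17 × 6 (mod 19)
Multiplying step by step:
  4 × 17 = 68 ≡ 11 (mod 19)
  11 × 6 = 66 ≡ 9 (mod 19)
Result: 6^7 ≡ 9 (mod 19)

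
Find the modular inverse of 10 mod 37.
10^(-1) ≡ 26 (mod 37). Verification: 10 × 26 = 260 ≡ 1 (mod 37)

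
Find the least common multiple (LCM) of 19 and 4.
76

First find GCD(19, 4) using the Euclidean algorithm:
19 = 4 × 4 + 3
4 = 1 × 3 + 1
3 = 3 × 1 + 0
GCD(19, 4) = 1

LCM formula: LCM(a, b) = (a × b) / GCD(a, b)
LCM(19, 4) = (19 × 4) / 1
LCM(19, 4) = 76 / 1
LCM(19, 4) = 76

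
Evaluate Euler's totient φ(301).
252

Prime factorization: 301 = 7 × 43
Using the formula φ(n) = n × Π(1 - 1/p) for each prime factor p:
φ(301) = 301 × (1 - 1/7) × (1 - 1/43)
φ(301) = 252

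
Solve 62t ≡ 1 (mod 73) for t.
53

Using Extended Euclidean Algorithm:
gcd(62, 73) = 1
Bezout coefficients: 62 × -20 + 73 × 17 = 1
So 62 × -20 ≡ 1 (mod 73)
The inverse is -20 mod 73 = 53
Verification: 62 × 53 = 3286 = 45 × 73 + 1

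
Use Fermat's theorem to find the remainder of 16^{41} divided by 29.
20

By Fermat's Little Theorem, a^(p-1) ≡ 1 (mod p) for prime p and gcd(a, p) = 1
Here p = 29, so 16^28 ≡ 1 (mod 29)
We can reduce the exponent: 41 mod 28 = 13
So 16^41 ≡ 16^13 (mod 29)
Computing: 16^13 mod 29 = 20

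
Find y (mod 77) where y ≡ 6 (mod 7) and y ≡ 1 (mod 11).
M = 7 × 11 = 77. M₁ = 11, y₁ ≡ 2 (mod 7). M₂ = 7, y₂ ≡ 8 (mod 11). y = 6×11×2 + 1×7×8 ≡ 34 (mod 77)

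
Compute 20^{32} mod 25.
0

Using successive squaring:
Binary expansion of 32: 100000
Powers of 20 mod 25 (each is the square of the previous):
  20^1 ≡ 20 (mod 25)
  20^2 ≡ 20² = 400 ≡ 0 (mod 25)
  20^4 ≡ 0² = 0 ≡ 0 (mod 25)
  20^8 ≡ 0² = 0 ≡ 0 (mod 25)
  20^16 ≡ 0² = 0 ≡ 0 (mod 25)
  20^32 ≡ 0² = 0 ≡ 0 (mod 25)
32 is a power of 2, so 20^32 is the last square: ≡ 0 (mod 25)
Result: 20^32 ≡ 0 (mod 25)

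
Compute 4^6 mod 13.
6 = 4 + 2 (binary 110). Repeated squaring mod 13: 4^1 ≡ 4; 4^2 ≡ 4² = 16 ≡ 3; 4^4 ≡ 3² = 9 ≡ 9. Multiply: 4^6 = 4^4 × 4^2 ≡ 9 × 3 (mod 13): 9 × 3 = 27 ≡ 1. So 4^6 ≡ 1 (mod 13).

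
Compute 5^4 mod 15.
4 = 4 (binary 100). Repeated squaring mod 15: 5^1 ≡ 5; 5^2 ≡ 5² = 25 ≡ 10; 5^4 ≡ 10² = 100 ≡ 10. So 5^4 ≡ 10 (mod 15).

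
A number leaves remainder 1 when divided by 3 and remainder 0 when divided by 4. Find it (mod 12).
M = 3 × 4 = 12. M₁ = 4, y₁ ≡ 1 (mod 3). M₂ = 3, y₂ ≡ 3 (mod 4). k = 1×4×1 + 0×3×3 ≡ 4 (mod 12)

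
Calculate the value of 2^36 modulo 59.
Using repeated squaring. 36 = 32 + 4 (binary 100100). Repeated squaring mod 59: 2^1 ≡ 2; 2^2 ≡ 2² = 4 ≡ 4; 2^4 ≡ 4² = 16 ≡ 16; 2^8 ≡ 16² = 256 ≡ 20; 2^16 ≡ 20² = 400 ≡ 46; 2^32 ≡ 46² = 2116 ≡ 51. Multiply: 2^36 = 2^32 × 2^4 ≡ 51 × 16 (mod 59): 51 × 16 = 816 ≡ 49. So 2^36 ≡ 49 (mod 59).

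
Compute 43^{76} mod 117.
61

Using successive squaring:
Binary expansion of 76: 1001100
Powers of 43 mod 117 (each is the square of the previous):
  43^1 ≡ 43 (mod 117)
  43^2 ≡ 43² = 1849 ≡ 94 (mod 117)
  43^4 ≡ 94² = 8836 ≡ 61 (mod 117)
  43^8 ≡ 61² = 3721 ≡ 94 (mod 117)
  43^16 ≡ 94² = 8836 ≡ 61 (mod 117)
  43^32 ≡ 61² = 3721 ≡ 94 (mod 117)
  43^64 ≡ 94² = 8836 ≡ 61 (mod 117)
76 = 64 + 8 + 4, so 43^76 = 43^64 × 43^8 × 43^4 ≡ 61 × 94 × 61 (mod 117)
Multiplying step by step:
  61 × 94 = 5734 ≡ 1 (mod 117)
  1 × 61 = 61 ≡ 61 (mod 117)
Result: 43^76 ≡ 61 (mod 117)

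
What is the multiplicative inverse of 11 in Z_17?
14

Using Extended Euclidean Algorithm:
gcd(11, 17) = 1
Bezout coefficients: 11 × -3 + 17 × 2 = 1
So 11 × -3 ≡ 1 (mod 17)
The inverse is -3 mod 17 = 14
Verification: 11 × 14 = 154 = 9 × 17 + 1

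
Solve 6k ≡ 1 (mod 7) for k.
6

Using Extended Euclidean Algorithm:
gcd(6, 7) = 1
Bezout coefficients: 6 × -1 + 7 × 1 = 1
So 6 × -1 ≡ 1 (mod 7)
The inverse is -1 mod 7 = 6
Verification: 6 × 6 = 36 = 5 × 7 + 1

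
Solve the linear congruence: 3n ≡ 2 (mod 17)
12

Since gcd(3, 17) = 1 divides 2, a solution exists.
Multiply both sides by the inverse of 3 mod 17:
  3^(-1) mod 17 = 6
  x ≡ 6 × 2 ≡ 12 ≡ 12 (mod 17)
Verification: 3 × 12 = 36 = 2 × 17 + 2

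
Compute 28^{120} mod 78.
40

Using successive squaring:
Binary expansion of 120: 1111000
Powers of 28 mod 78 (each is the square of the previous):
  28^1 ≡ 28 (mod 78)
  28^2 ≡ 28² = 784 ≡ 4 (mod 78)
  28^4 ≡ 4² = 16 ≡ 16 (mod 78)
  28^8 ≡ 16² = 256 ≡ 22 (mod 78)
  28^16 ≡ 22² = 484 ≡ 16 (mod 78)
  28^32 ≡ 16² = 256 ≡ 22 (mod 78)
  28^64 ≡ 22² = 484 ≡ 16 (mod 78)
120 = 64 + 32 + 16 + 8, so 28^120 = 28^64 × 28^32 × 28^16 × 28^8 ≡ 16 × 22 × 16 × 22 (mod 78)
Multiplying step by step:
  16 × 22 = 352 ≡ 40 (mod 78)
  40 × 16 = 640 ≡ 16 (mod 78)
  16 × 22 = 352 ≡ 40 (mod 78)
Result: 28^120 ≡ 40 (mod 78)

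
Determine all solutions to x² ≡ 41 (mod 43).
The square roots of 41 mod 43 are 16 and 27. Verify: 16² = 256 ≡ 41 (mod 43)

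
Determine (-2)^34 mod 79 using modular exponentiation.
Using repeated squaring. (-2) ≡ 77 (mod 79). 34 = 32 + 2 (binary 100010). Repeated squaring mod 79: 77^1 ≡ 77; 77^2 ≡ 77² = 5929 ≡ 4; 77^4 ≡ 4² = 16 ≡ 16; 77^8 ≡ 16² = 256 ≡ 19; 77^16 ≡ 19² = 361 ≡ 45; 77^32 ≡ 45² = 2025 ≡ 50. Multiply: (-2)^34 ≡ 77^32 × 77^2 ≡ 50 × 4 (mod 79): 50 × 4 = 200 ≡ 42. So (-2)^34 ≡ 42 (mod 79).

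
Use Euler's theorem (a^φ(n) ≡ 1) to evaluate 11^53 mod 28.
By Euler: 11^{12} ≡ 1 (mod 28) since gcd(11, 28) = 1. 53 = 4×12 + 5. So 11^{53} ≡ 11^{5} ≡ 23 (mod 28)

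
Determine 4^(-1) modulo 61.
4^(-1) ≡ 46 (mod 61). Verification: 4 × 46 = 184 ≡ 1 (mod 61)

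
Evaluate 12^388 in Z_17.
Using Fermat: 12^{16} ≡ 1 (mod 17). 388 ≡ 4 (mod 16). So 12^{388} ≡ 12^{4} ≡ 13 (mod 17)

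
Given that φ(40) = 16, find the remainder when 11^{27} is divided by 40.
By Euler: 11^{16} ≡ 1 (mod 40) since gcd(11, 40) = 1. 27 = 1×16 + 11. So 11^{27} ≡ 11^{11} ≡ 11 (mod 40)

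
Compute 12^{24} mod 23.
6

Using successive squaring:
Binary expansion of 24: 11000
Powers of 12 mod 23 (each is the square of the previous):
  12^1 ≡ 12 (mod 23)
  12^2 ≡ 12² = 144 ≡ 6 (mod 23)
  12^4 ≡ 6² = 36 ≡ 13 (mod 23)
  12^8 ≡ 13² = 169 ≡ 8 (mod 23)
  12^16 ≡ 8² = 64 ≡ 18 (mod 23)
24 = 16 + 8, so 12^24 = 12^16 × 12^8 ≡ 18 × 8 (mod 23)
Multiplying step by step:
  18 × 8 = 144 ≡ 6 (mod 23)
Result: 12^24 ≡ 6 (mod 23)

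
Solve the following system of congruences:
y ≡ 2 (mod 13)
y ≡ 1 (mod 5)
41

Using the Chinese Remainder Theorem:
M = product of moduli = 65
For equation 1: M_1 = 5, 5 ≡ 5 (mod 13), inverse of 5 mod 13 is 8 (check: 5 × 8 = 40 ≡ 1 (mod 13))
For equation 2: M_2 = 13, 13 ≡ 3 (mod 5), inverse of 13 mod 5 is 2 (check: 3 × 2 = 6 ≡ 1 (mod 5))
Combine: y ≡ Σ r_i×M_i×(M_i⁻¹ mod m_i) = 2×5×8 + 1×13×2 = 80 + 26 = 106
106 mod 65 = 41
y ≡ 41 (mod 65)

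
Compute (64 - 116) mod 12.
8

(64 - 116) = -52
-52 mod 12 = 8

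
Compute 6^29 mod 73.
Using repeated squaring. 29 = 16 + 8 + 4 + 1 (binary 11101). Repeated squaring mod 73: 6^1 ≡ 6; 6^2 ≡ 6² = 36 ≡ 36; 6^4 ≡ 36² = 1296 ≡ 55; 6^8 ≡ 55² = 3025 ≡ 32; 6^16 ≡ 32² = 1024 ≡ 2. Multiply: 6^29 = 6^16 × 6^8 × 6^4 × 6^1 ≡ 2 × 32 × 55 × 6 (mod 73): 2 × 32 = 64 ≡ 64; 64 × 55 = 3520 ≡ 16; 16 × 6 = 96 ≡ 23. So 6^29 ≡ 23 (mod 73).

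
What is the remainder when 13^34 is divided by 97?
Using repeated squaring. 34 = 32 + 2 (binary 100010). Repeated squaring mod 97: 13^1 ≡ 13; 13^2 ≡ 13² = 169 ≡ 72; 13^4 ≡ 72² = 5184 ≡ 43; 13^8 ≡ 43² = 1849 ≡ 6; 13^16 ≡ 6² = 36 ≡ 36; 13^32 ≡ 36² = 1296 ≡ 35. Multiply: 13^34 = 13^32 × 13^2 ≡ 35 × 72 (mod 97): 35 × 72 = 2520 ≡ 95. So 13^34 ≡ 95 (mod 97).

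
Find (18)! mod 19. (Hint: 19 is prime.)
By Wilson's theorem, (18)! ≡ -1 ≡ 18 (mod 19)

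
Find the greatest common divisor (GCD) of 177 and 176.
1

Using the Euclidean algorithm:
177 = 1 × 176 + 1
176 = 176 × 1 + 0

GCD(177, 176) = 1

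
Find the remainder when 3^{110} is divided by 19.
By Fermat: 3^{18} ≡ 1 (mod 19). 110 = 6×18 + 2. So 3^{110} ≡ 3^{2} ≡ 9 (mod 19)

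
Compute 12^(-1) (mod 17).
12^(-1) ≡ 10 (mod 17). Verification: 12 × 10 = 120 ≡ 1 (mod 17)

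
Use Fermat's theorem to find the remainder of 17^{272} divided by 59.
27

By Fermat's Little Theorem, a^(p-1) ≡ 1 (mod p) for prime p and gcd(a, p) = 1
Here p = 59, so 17^58 ≡ 1 (mod 59)
We can reduce the exponent: 272 mod 58 = 40
So 17^272 ≡ 17^40 (mod 59)
Computing: 17^40 mod 59 = 27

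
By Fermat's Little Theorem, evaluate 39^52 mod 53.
By Fermat's Little Theorem, 39^{52} ≡ 1 (mod 53) since 53 is prime and gcd(39, 53) = 1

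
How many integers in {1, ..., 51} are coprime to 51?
32

Prime factorization: 51 = 3 × 17
Using the formula φ(n) = n × Π(1 - 1/p) for each prime factor p:
φ(51) = 51 × (1 - 1/3) × (1 - 1/17)
φ(51) = 32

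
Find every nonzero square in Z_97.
QRs mod 97: {1, 2, 3, 4, 6, 8, 9, 11, 12, 16, 18, 22, 24, 25, 27, 31, 32, 33, 35, 36, 43, 44, 47, 48, 49, 50, 53, 54, 61, 62, 64, 65, 66, 70, 72, 73, 75, 79, 81, 85, 86, 88, 89, 91, 93, 94, 95, 96}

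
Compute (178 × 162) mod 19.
13

(178 × 162) = 28836
28836 mod 19 = 13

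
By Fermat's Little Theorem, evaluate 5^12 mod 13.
By Fermat's Little Theorem, 5^{12} ≡ 1 (mod 13) since 13 is prime and gcd(5, 13) = 1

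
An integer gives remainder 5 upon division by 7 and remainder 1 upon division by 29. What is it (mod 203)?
M = 7 × 29 = 203. M₁ = 29, y₁ ≡ 1 (mod 7). M₂ = 7, y₂ ≡ 25 (mod 29). k = 5×29×1 + 1×7×25 ≡ 117 (mod 203). The smallest positive such number is 117.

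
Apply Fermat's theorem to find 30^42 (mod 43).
By Fermat's Little Theorem, 30^{42} ≡ 1 (mod 43) since 43 is prime and gcd(30, 43) = 1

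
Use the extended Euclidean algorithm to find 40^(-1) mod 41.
Extended GCD: 40(-1) + 41(1) = 1. So 40^(-1) ≡ 40 ≡ 40 (mod 41). Verify: 40 × 40 = 1600 ≡ 1 (mod 41)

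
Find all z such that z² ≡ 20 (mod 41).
The square roots of 20 mod 41 are 26 and 15. Verify: 26² = 676 ≡ 20 (mod 41)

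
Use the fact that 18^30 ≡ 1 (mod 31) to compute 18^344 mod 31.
By Fermat: 18^{30} ≡ 1 (mod 31). 344 ≡ 14 (mod 30). So 18^{344} ≡ 18^{14} ≡ 19 (mod 31)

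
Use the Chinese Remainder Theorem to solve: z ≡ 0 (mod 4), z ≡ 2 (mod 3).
M = 4 × 3 = 12. M₁ = 3, y₁ ≡ 3 (mod 4). M₂ = 4, y₂ ≡ 1 (mod 3). z = 0×3×3 + 2×4×1 ≡ 8 (mod 12)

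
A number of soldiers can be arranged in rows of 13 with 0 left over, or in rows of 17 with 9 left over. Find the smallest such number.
M = 13 × 17 = 221. M₁ = 17, y₁ ≡ 10 (mod 13). M₂ = 13, y₂ ≡ 4 (mod 17). x = 0×17×10 + 9×13×4 ≡ 26 (mod 221). The smallest positive such number is 26.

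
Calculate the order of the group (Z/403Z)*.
360

Prime factorization: 403 = 13 × 31
Using the formula φ(n) = n × Π(1 - 1/p) for each prime factor p:
φ(403) = 403 × (1 - 1/13) × (1 - 1/31)
φ(403) = 360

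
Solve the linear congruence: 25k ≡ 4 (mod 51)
43

Since gcd(25, 51) = 1 divides 4, a solution exists.
Multiply both sides by the inverse of 25 mod 51:
  25^(-1) mod 51 = 49
  x ≡ 49 × 4 ≡ 196 ≡ 43 (mod 51)
Verification: 25 × 43 = 1075 = 21 × 51 + 4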